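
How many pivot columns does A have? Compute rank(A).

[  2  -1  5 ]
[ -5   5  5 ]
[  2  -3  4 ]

rank(A) = 3

Row reduction:
R2 <- R2 - (-5/2)*R1:  [    0   5/2  35/2 ]
R3 <- R3 - (1)*R1:  [  0  -2  -1 ]
R3 <- R3 - (-4/5)*R2:  [  0   0  13 ]
Row echelon form:
[ 2   -1     5 ]
[ 0  5/2  35/2 ]
[ 0    0    13 ]
Nonzero rows / pivot columns: 3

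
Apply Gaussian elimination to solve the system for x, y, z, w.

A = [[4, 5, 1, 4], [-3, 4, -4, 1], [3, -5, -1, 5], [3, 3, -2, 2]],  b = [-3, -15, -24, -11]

Forward elimination on [A|b]:
R2 <- R2 - (-3/4)*R1:  [     0   31/4  -13/4      4  -69/4 ]
R3 <- R3 - (3/4)*R1:  [     0  -35/4   -7/4      2  -87/4 ]
R4 <- R4 - (3/4)*R1:  [     0   -3/4  -11/4     -1  -35/4 ]
R3 <- R3 - (-35/31)*R2:  [        0         0   -168/31    202/31  -1278/31 ]
R4 <- R4 - (-3/31)*R2:  [       0        0   -95/31   -19/31  -323/31 ]
R4 <- R4 - (95/168)*R3:  [       0        0        0  -361/84   361/28 ]
Row echelon form:
[ 4     5        1        4  |        -3 ]
[ 0  31/4    -13/4        4  |     -69/4 ]
[ 0     0  -168/31   202/31  |  -1278/31 ]
[ 0     0        0  -361/84  |    361/28 ]
Back-substitution:
w = (361/28) / (-361/84) = -3
z = (-1278/31 - (202/31)*(-3)) / (-168/31) = 4
y = (-69/4 - (-13/4)*(4) - (4)*(-3)) / (31/4) = 1
x = (-3 - (5)*(1) - (1)*(4) - (4)*(-3)) / 4 = 0

(0, 1, 4, -3)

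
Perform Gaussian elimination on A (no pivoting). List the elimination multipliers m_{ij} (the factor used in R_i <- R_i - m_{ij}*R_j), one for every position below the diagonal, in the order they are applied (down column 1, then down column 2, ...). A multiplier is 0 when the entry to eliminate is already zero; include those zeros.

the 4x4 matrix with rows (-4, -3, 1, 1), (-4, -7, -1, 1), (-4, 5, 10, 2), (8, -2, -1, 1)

Forward elimination:
R2 <- R2 - (1)*R1:  [  0  -4  -2   0 ]
R3 <- R3 - (1)*R1:  [ 0  8  9  1 ]
R4 <- R4 - (-2)*R1:  [  0  -8   1   3 ]
R3 <- R3 - (-2)*R2:  [ 0  0  5  1 ]
R4 <- R4 - (2)*R2:  [ 0  0  5  3 ]
R4 <- R4 - (1)*R3:  [ 0  0  0  2 ]
Multipliers (in order of application): m_{21} = 1, m_{31} = 1, m_{41} = -2, m_{32} = -2, m_{42} = 2, m_{43} = 1

multipliers: 1, 1, -2, -2, 2, 1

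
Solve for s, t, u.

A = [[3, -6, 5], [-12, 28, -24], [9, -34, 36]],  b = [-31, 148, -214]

Forward elimination on [A|b]:
R2 <- R2 - (-4)*R1:  [  0   4  -4  24 ]
R3 <- R3 - (3)*R1:  [    0   -16    21  -121 ]
R3 <- R3 - (-4)*R2:  [   0    0    5  -25 ]
Row echelon form:
[ 3  -6   5  |  -31 ]
[ 0   4  -4  |   24 ]
[ 0   0   5  |  -25 ]
Back-substitution:
u = (-25) / 5 = -5
t = (24 - (-4)*(-5)) / 4 = 1
s = (-31 - (-6)*(1) - (5)*(-5)) / 3 = 0

(0, 1, -5)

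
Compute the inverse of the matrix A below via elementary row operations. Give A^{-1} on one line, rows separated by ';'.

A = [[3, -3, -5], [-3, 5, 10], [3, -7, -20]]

inverse = [1 5/6 1/6; 1 3/2 1/2; -1/5 -2/5 -1/5]

Gauss-Jordan on [A | I]:
R1 <- (1/3)*R1:  [    1    -1  -5/3  |   1/3     0     0 ]
R2 <- R2 - (-3)*R1:  [ 0  2  5  |  1  1  0 ]
R3 <- R3 - (3)*R1:  [   0   -4  -15  |   -1    0    1 ]
R2 <- (1/2)*R2:  [   0    1  5/2  |  1/2  1/2    0 ]
R1 <- R1 - (-1)*R2:  [   1    0  5/6  |  5/6  1/2    0 ]
R3 <- R3 - (-4)*R2:  [  0   0  -5  |   1   2   1 ]
R3 <- (1/-5)*R3:  [    0     0     1  |  -1/5  -2/5  -1/5 ]
R1 <- R1 - (5/6)*R3:  [   1    0    0  |    1  5/6  1/6 ]
R2 <- R2 - (5/2)*R3:  [   0    1    0  |    1  3/2  1/2 ]
Right block of [I | A^{-1}] is the inverse:
[    1   5/6   1/6 ]
[    1   3/2   1/2 ]
[ -1/5  -2/5  -1/5 ]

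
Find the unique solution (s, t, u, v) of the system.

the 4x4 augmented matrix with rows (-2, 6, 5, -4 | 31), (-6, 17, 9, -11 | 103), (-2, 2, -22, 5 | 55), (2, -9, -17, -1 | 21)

Forward elimination on [A|b]:
R2 <- R2 - (3)*R1:  [  0  -1  -6   1  10 ]
R3 <- R3 - (1)*R1:  [   0   -4  -27    9   24 ]
R4 <- R4 - (-1)*R1:  [   0   -3  -12   -5   52 ]
R3 <- R3 - (4)*R2:  [   0    0   -3    5  -16 ]
R4 <- R4 - (3)*R2:  [  0   0   6  -8  22 ]
R4 <- R4 - (-2)*R3:  [   0    0    0    2  -10 ]
Row echelon form:
[ -2   6   5  -4  |   31 ]
[  0  -1  -6   1  |   10 ]
[  0   0  -3   5  |  -16 ]
[  0   0   0   2  |  -10 ]
Back-substitution:
v = (-10) / 2 = -5
u = (-16 - (5)*(-5)) / -3 = -3
t = (10 - (-6)*(-3) - (1)*(-5)) / -1 = 3
s = (31 - (6)*(3) - (5)*(-3) - (-4)*(-5)) / -2 = -4

(-4, 3, -3, -5)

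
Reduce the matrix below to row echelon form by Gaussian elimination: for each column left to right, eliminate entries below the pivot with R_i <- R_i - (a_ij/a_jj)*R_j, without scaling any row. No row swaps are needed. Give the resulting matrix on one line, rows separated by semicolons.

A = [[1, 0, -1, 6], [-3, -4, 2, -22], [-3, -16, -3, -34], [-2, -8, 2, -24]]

REF = [1 0 -1 6; 0 -4 -1 -4; 0 0 -2 0; 0 0 0 -4]

Forward elimination:
R2 <- R2 - (-3)*R1:  [  0  -4  -1  -4 ]
R3 <- R3 - (-3)*R1:  [   0  -16   -6  -16 ]
R4 <- R4 - (-2)*R1:  [   0   -8    0  -12 ]
R3 <- R3 - (4)*R2:  [  0   0  -2   0 ]
R4 <- R4 - (2)*R2:  [  0   0   2  -4 ]
R4 <- R4 - (-1)*R3:  [  0   0   0  -4 ]
Row echelon form:
[ 1   0  -1   6 ]
[ 0  -4  -1  -4 ]
[ 0   0  -2   0 ]
[ 0   0   0  -4 ]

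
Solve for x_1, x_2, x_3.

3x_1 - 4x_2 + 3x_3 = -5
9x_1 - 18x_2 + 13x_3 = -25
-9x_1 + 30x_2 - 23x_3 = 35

(0, 5, 5)

Forward elimination on [A|b]:
R2 <- R2 - (3)*R1:  [   0   -6    4  -10 ]
R3 <- R3 - (-3)*R1:  [   0   18  -14   20 ]
R3 <- R3 - (-3)*R2:  [   0    0   -2  -10 ]
Row echelon form:
[ 3  -4   3  |   -5 ]
[ 0  -6   4  |  -10 ]
[ 0   0  -2  |  -10 ]
Back-substitution:
x_3 = (-10) / -2 = 5
x_2 = (-10 - (4)*(5)) / -6 = 5
x_1 = (-5 - (-4)*(5) - (3)*(5)) / 3 = 0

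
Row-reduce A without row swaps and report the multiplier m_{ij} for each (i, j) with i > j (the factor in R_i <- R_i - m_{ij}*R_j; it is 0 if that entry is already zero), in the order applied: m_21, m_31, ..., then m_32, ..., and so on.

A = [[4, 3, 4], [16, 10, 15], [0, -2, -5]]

Forward elimination:
R2 <- R2 - (4)*R1:  [  0  -2  -1 ]
R3: entry in column 1 is already 0 -> m_{31} = 0 (no row operation needed)
R3 <- R3 - (1)*R2:  [  0   0  -4 ]
Multipliers (in order of application): m_{21} = 4, m_{31} = 0, m_{32} = 1

multipliers: 4, 0, 1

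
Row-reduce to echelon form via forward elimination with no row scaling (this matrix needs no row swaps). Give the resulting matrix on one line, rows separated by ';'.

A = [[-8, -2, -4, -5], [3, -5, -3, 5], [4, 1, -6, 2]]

Forward elimination:
R2 <- R2 - (-3/8)*R1:  [     0  -23/4   -9/2   25/8 ]
R3 <- R3 - (-1/2)*R1:  [    0     0    -8  -1/2 ]
Row echelon form:
[ -8     -2    -4    -5 ]
[  0  -23/4  -9/2  25/8 ]
[  0      0    -8  -1/2 ]

REF = [-8 -2 -4 -5; 0 -23/4 -9/2 25/8; 0 0 -8 -1/2]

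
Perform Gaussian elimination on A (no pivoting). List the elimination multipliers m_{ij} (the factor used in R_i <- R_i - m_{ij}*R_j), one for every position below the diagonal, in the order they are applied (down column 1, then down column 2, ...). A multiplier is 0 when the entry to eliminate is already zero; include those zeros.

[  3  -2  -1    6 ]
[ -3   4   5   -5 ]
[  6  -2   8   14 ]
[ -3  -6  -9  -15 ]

multipliers: -1, 2, -1, 1, -4, 1

Forward elimination:
R2 <- R2 - (-1)*R1:  [ 0  2  4  1 ]
R3 <- R3 - (2)*R1:  [  0   2  10   2 ]
R4 <- R4 - (-1)*R1:  [   0   -8  -10   -9 ]
R3 <- R3 - (1)*R2:  [ 0  0  6  1 ]
R4 <- R4 - (-4)*R2:  [  0   0   6  -5 ]
R4 <- R4 - (1)*R3:  [  0   0   0  -6 ]
Multipliers (in order of application): m_{21} = -1, m_{31} = 2, m_{41} = -1, m_{32} = 1, m_{42} = -4, m_{43} = 1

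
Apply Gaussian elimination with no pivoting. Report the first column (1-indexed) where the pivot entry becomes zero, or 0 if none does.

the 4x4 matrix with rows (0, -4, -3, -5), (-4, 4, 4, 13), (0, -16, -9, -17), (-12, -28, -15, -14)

first zero-pivot column = 1

Naive forward elimination:
Pivot entry (1,1) is zero but row 2 has -4 in column 1 -> naive elimination stops; a row interchange (e.g. R1 <-> R2) would be required here.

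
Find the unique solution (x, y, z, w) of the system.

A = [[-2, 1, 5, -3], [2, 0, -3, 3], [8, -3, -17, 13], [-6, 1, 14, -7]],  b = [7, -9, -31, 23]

(-3, -2, 0, -1)

Forward elimination on [A|b]:
R2 <- R2 - (-1)*R1:  [  0   1   2   0  -2 ]
R3 <- R3 - (-4)*R1:  [  0   1   3   1  -3 ]
R4 <- R4 - (3)*R1:  [  0  -2  -1   2   2 ]
R3 <- R3 - (1)*R2:  [  0   0   1   1  -1 ]
R4 <- R4 - (-2)*R2:  [  0   0   3   2  -2 ]
R4 <- R4 - (3)*R3:  [  0   0   0  -1   1 ]
Row echelon form:
[ -2  1  5  -3  |   7 ]
[  0  1  2   0  |  -2 ]
[  0  0  1   1  |  -1 ]
[  0  0  0  -1  |   1 ]
Back-substitution:
w = (1) / -1 = -1
z = (-1 - (1)*(-1)) / 1 = 0
y = (-2 - (2)*(0)) / 1 = -2
x = (7 - (1)*(-2) - (5)*(0) - (-3)*(-1)) / -2 = -3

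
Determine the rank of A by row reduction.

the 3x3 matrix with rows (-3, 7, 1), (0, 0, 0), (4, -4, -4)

rank(A) = 2

Row reduction:
R3 <- R3 - (-4/3)*R1:  [    0  16/3  -8/3 ]
R2 <-> R3   (pivot in column 2 was zero)
[ -3     7     1 ]
[  0  16/3  -8/3 ]
[  0     0     0 ]
Row echelon form:
[ -3     7     1 ]
[  0  16/3  -8/3 ]
[  0     0     0 ]
Nonzero rows / pivot columns: 2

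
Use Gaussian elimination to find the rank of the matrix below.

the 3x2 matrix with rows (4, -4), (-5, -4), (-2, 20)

Row reduction:
R2 <- R2 - (-5/4)*R1:  [  0  -9 ]
R3 <- R3 - (-1/2)*R1:  [  0  18 ]
R3 <- R3 - (-2)*R2:  [ 0  0 ]
Row echelon form:
[ 4  -4 ]
[ 0  -9 ]
[ 0   0 ]
Nonzero rows / pivot columns: 2

rank(A) = 2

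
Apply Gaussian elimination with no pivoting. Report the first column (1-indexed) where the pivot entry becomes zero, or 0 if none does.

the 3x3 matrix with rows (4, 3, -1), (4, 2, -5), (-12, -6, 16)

Naive forward elimination:
R2 <- R2 - (1)*R1:  [  0  -1  -4 ]
R3 <- R3 - (-3)*R1:  [  0   3  13 ]
R3 <- R3 - (-3)*R2:  [ 0  0  1 ]
All pivots nonzero; naive elimination completes without hitting a zero pivot.

first zero-pivot column = 0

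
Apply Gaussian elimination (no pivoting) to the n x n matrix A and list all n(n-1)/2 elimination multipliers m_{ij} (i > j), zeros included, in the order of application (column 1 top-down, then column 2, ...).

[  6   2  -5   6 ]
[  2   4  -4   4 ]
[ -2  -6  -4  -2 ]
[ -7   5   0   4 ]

Forward elimination:
R2 <- R2 - (1/3)*R1:  [    0  10/3  -7/3     2 ]
R3 <- R3 - (-1/3)*R1:  [     0  -16/3  -17/3      0 ]
R4 <- R4 - (-7/6)*R1:  [     0   22/3  -35/6     11 ]
R3 <- R3 - (-8/5)*R2:  [     0      0  -47/5   16/5 ]
R4 <- R4 - (11/5)*R2:  [     0      0  -7/10   33/5 ]
R4 <- R4 - (7/94)*R3:  [      0       0       0  299/47 ]
Multipliers (in order of application): m_{21} = 1/3, m_{31} = -1/3, m_{41} = -7/6, m_{32} = -8/5, m_{42} = 11/5, m_{43} = 7/94

multipliers: 1/3, -1/3, -7/6, -8/5, 11/5, 7/94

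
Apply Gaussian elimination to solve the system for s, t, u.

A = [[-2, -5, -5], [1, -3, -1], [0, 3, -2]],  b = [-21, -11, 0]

(-2, 2, 3)

Forward elimination on [A|b]:
R2 <- R2 - (-1/2)*R1:  [     0  -11/2   -7/2  -43/2 ]
R3 <- R3 - (-6/11)*R2:  [       0        0   -43/11  -129/11 ]
Row echelon form:
[ -2     -5      -5  |      -21 ]
[  0  -11/2    -7/2  |    -43/2 ]
[  0      0  -43/11  |  -129/11 ]
Back-substitution:
u = (-129/11) / (-43/11) = 3
t = (-43/2 - (-7/2)*(3)) / (-11/2) = 2
s = (-21 - (-5)*(2) - (-5)*(3)) / -2 = -2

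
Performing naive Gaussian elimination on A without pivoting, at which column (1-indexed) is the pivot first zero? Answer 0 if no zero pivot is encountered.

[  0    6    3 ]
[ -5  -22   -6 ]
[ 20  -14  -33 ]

Naive forward elimination:
Pivot entry (1,1) is zero but row 2 has -5 in column 1 -> naive elimination stops; a row interchange (e.g. R1 <-> R2) would be required here.

first zero-pivot column = 1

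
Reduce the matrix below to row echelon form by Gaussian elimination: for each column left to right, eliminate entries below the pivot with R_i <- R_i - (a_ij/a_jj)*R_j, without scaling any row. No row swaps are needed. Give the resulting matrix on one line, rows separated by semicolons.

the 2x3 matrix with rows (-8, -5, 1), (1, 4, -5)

Forward elimination:
R2 <- R2 - (-1/8)*R1:  [     0   27/8  -39/8 ]
Row echelon form:
[ -8    -5      1 ]
[  0  27/8  -39/8 ]

REF = [-8 -5 1; 0 27/8 -39/8]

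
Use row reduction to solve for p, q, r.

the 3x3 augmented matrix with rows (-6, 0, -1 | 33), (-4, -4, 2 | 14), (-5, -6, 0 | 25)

(-5, 0, -3)

Forward elimination on [A|b]:
R2 <- R2 - (2/3)*R1:  [   0   -4  8/3   -8 ]
R3 <- R3 - (5/6)*R1:  [    0    -6   5/6  -5/2 ]
R3 <- R3 - (3/2)*R2:  [     0      0  -19/6   19/2 ]
Row echelon form:
[ -6   0     -1  |    33 ]
[  0  -4    8/3  |    -8 ]
[  0   0  -19/6  |  19/2 ]
Back-substitution:
r = (19/2) / (-19/6) = -3
q = (-8 - (8/3)*(-3)) / -4 = 0
p = (33 - (-1)*(-3)) / -6 = -5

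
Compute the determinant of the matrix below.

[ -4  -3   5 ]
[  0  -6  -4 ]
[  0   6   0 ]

det(A) = -96

Forward elimination:
R3 <- R3 - (-1)*R2:  [  0   0  -4 ]
Upper-triangular form:
[ -4  -3   5 ]
[  0  -6  -4 ]
[  0   0  -4 ]
det(A) = (-1)^0 * (-4) * (-6) * (-4) = -96  (0 row swaps -> sign +1)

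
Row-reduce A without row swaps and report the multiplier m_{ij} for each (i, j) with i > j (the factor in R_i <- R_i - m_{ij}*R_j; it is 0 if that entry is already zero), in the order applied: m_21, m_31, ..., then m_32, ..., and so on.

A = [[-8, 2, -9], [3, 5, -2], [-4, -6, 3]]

Forward elimination:
R2 <- R2 - (-3/8)*R1:  [     0   23/4  -43/8 ]
R3 <- R3 - (1/2)*R1:  [    0    -7  15/2 ]
R3 <- R3 - (-28/23)*R2:  [     0      0  22/23 ]
Multipliers (in order of application): m_{21} = -3/8, m_{31} = 1/2, m_{32} = -28/23

multipliers: -3/8, 1/2, -28/23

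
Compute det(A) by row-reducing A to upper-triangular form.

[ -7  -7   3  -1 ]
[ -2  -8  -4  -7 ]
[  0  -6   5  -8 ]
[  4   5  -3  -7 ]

Forward elimination:
R2 <- R2 - (2/7)*R1:  [     0     -6  -34/7  -47/7 ]
R4 <- R4 - (-4/7)*R1:  [     0      1   -9/7  -53/7 ]
R3 <- R3 - (1)*R2:  [    0     0  69/7  -9/7 ]
R4 <- R4 - (-1/6)*R2:  [       0        0   -44/21  -365/42 ]
R4 <- R4 - (-44/207)*R3:  [         0          0          0  -1237/138 ]
Upper-triangular form:
[ -7  -7      3         -1 ]
[  0  -6  -34/7      -47/7 ]
[  0   0   69/7       -9/7 ]
[  0   0      0  -1237/138 ]
det(A) = (-1)^0 * (-7) * (-6) * (69/7) * (-1237/138) = -3711  (0 row swaps -> sign +1)

det(A) = -3711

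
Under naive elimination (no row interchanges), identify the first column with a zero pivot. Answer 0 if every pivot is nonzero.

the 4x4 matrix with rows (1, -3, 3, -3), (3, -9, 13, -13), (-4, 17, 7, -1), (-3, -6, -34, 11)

first zero-pivot column = 2

Naive forward elimination:
R2 <- R2 - (3)*R1:  [  0   0   4  -4 ]
R3 <- R3 - (-4)*R1:  [   0    5   19  -13 ]
R4 <- R4 - (-3)*R1:  [   0  -15  -25    2 ]
Matrix at this point:
[ 1   -3    3   -3 ]
[ 0    0    4   -4 ]
[ 0    5   19  -13 ]
[ 0  -15  -25    2 ]
Pivot entry (2,2) is zero but row 3 has 5 in column 2 -> naive elimination stops; a row interchange (e.g. R2 <-> R3) would be required here.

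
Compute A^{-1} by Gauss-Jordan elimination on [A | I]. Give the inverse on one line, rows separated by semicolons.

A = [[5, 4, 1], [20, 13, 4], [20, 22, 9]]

inverse = [-29/75 14/75 -1/25; 4/3 -1/3 0; -12/5 2/5 1/5]

Gauss-Jordan on [A | I]:
R1 <- (1/5)*R1:  [   1  4/5  1/5  |  1/5    0    0 ]
R2 <- R2 - (20)*R1:  [  0  -3   0  |  -4   1   0 ]
R3 <- R3 - (20)*R1:  [  0   6   5  |  -4   0   1 ]
R2 <- (1/-3)*R2:  [    0     1     0  |   4/3  -1/3     0 ]
R1 <- R1 - (4/5)*R2:  [      1       0     1/5  |  -13/15    4/15       0 ]
R3 <- R3 - (6)*R2:  [   0    0    5  |  -12    2    1 ]
R3 <- (1/5)*R3:  [     0      0      1  |  -12/5    2/5    1/5 ]
R1 <- R1 - (1/5)*R3:  [      1       0       0  |  -29/75   14/75   -1/25 ]
Right block of [I | A^{-1}] is the inverse:
[ -29/75  14/75  -1/25 ]
[    4/3   -1/3      0 ]
[  -12/5    2/5    1/5 ]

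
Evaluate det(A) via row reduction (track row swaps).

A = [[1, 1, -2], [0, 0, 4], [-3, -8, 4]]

Forward elimination:
R3 <- R3 - (-3)*R1:  [  0  -5  -2 ]
R2 <-> R3   (pivot in column 2 was zero)
[ 1   1  -2 ]
[ 0  -5  -2 ]
[ 0   0   4 ]
Upper-triangular form:
[ 1   1  -2 ]
[ 0  -5  -2 ]
[ 0   0   4 ]
det(A) = (-1)^1 * (1) * (-5) * (4) = 20  (1 row swap -> sign -1)

det(A) = 20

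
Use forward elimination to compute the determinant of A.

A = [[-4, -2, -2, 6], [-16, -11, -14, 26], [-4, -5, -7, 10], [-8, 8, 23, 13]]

det(A) = 36

Forward elimination:
R2 <- R2 - (4)*R1:  [  0  -3  -6   2 ]
R3 <- R3 - (1)*R1:  [  0  -3  -5   4 ]
R4 <- R4 - (2)*R1:  [  0  12  27   1 ]
R3 <- R3 - (1)*R2:  [ 0  0  1  2 ]
R4 <- R4 - (-4)*R2:  [ 0  0  3  9 ]
R4 <- R4 - (3)*R3:  [ 0  0  0  3 ]
Upper-triangular form:
[ -4  -2  -2  6 ]
[  0  -3  -6  2 ]
[  0   0   1  2 ]
[  0   0   0  3 ]
det(A) = (-1)^0 * (-4) * (-3) * (1) * (3) = 36  (0 row swaps -> sign +1)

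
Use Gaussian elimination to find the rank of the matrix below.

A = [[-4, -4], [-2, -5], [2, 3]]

Row reduction:
R2 <- R2 - (1/2)*R1:  [  0  -3 ]
R3 <- R3 - (-1/2)*R1:  [ 0  1 ]
R3 <- R3 - (-1/3)*R2:  [ 0  0 ]
Row echelon form:
[ -4  -4 ]
[  0  -3 ]
[  0   0 ]
Nonzero rows / pivot columns: 2

rank(A) = 2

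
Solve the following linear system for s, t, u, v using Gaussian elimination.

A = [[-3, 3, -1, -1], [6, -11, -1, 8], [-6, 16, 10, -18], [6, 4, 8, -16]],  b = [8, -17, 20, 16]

Forward elimination on [A|b]:
R2 <- R2 - (-2)*R1:  [  0  -5  -3   6  -1 ]
R3 <- R3 - (2)*R1:  [   0   10   12  -16    4 ]
R4 <- R4 - (-2)*R1:  [   0   10    6  -18   32 ]
R3 <- R3 - (-2)*R2:  [  0   0   6  -4   2 ]
R4 <- R4 - (-2)*R2:  [  0   0   0  -6  30 ]
Row echelon form:
[ -3   3  -1  -1  |   8 ]
[  0  -5  -3   6  |  -1 ]
[  0   0   6  -4  |   2 ]
[  0   0   0  -6  |  30 ]
Back-substitution:
v = (30) / -6 = -5
u = (2 - (-4)*(-5)) / 6 = -3
t = (-1 - (-3)*(-3) - (6)*(-5)) / -5 = -4
s = (8 - (3)*(-4) - (-1)*(-3) - (-1)*(-5)) / -3 = -4

(-4, -4, -3, -5)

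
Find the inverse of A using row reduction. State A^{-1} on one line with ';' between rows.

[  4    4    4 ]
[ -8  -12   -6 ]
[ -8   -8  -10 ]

inverse = [9/4 1/4 3/4; -1 -1/4 -1/4; -1 0 -1/2]

Gauss-Jordan on [A | I]:
R1 <- (1/4)*R1:  [   1    1    1  |  1/4    0    0 ]
R2 <- R2 - (-8)*R1:  [  0  -4   2  |   2   1   0 ]
R3 <- R3 - (-8)*R1:  [  0   0  -2  |   2   0   1 ]
R2 <- (1/-4)*R2:  [    0     1  -1/2  |  -1/2  -1/4     0 ]
R1 <- R1 - (1)*R2:  [   1    0  3/2  |  3/4  1/4    0 ]
R3 <- (1/-2)*R3:  [    0     0     1  |    -1     0  -1/2 ]
R1 <- R1 - (3/2)*R3:  [   1    0    0  |  9/4  1/4  3/4 ]
R2 <- R2 - (-1/2)*R3:  [    0     1     0  |    -1  -1/4  -1/4 ]
Right block of [I | A^{-1}] is the inverse:
[ 9/4   1/4   3/4 ]
[  -1  -1/4  -1/4 ]
[  -1     0  -1/2 ]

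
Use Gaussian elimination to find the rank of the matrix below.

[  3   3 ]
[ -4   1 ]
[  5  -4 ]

rank(A) = 2

Row reduction:
R2 <- R2 - (-4/3)*R1:  [ 0  5 ]
R3 <- R3 - (5/3)*R1:  [  0  -9 ]
R3 <- R3 - (-9/5)*R2:  [ 0  0 ]
Row echelon form:
[ 3  3 ]
[ 0  5 ]
[ 0  0 ]
Nonzero rows / pivot columns: 2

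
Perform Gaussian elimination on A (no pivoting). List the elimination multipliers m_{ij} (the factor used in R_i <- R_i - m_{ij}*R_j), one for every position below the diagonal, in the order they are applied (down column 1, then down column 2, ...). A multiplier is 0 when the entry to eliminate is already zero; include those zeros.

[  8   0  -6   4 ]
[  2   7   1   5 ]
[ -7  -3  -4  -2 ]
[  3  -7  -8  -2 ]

multipliers: 1/4, -7/8, 3/8, -3/7, -1, 91/229

Forward elimination:
R2 <- R2 - (1/4)*R1:  [   0    7  5/2    4 ]
R3 <- R3 - (-7/8)*R1:  [     0     -3  -37/4    3/2 ]
R4 <- R4 - (3/8)*R1:  [     0     -7  -23/4   -7/2 ]
R3 <- R3 - (-3/7)*R2:  [       0        0  -229/28    45/14 ]
R4 <- R4 - (-1)*R2:  [     0      0  -13/4    1/2 ]
R4 <- R4 - (91/229)*R3:  [        0         0         0  -178/229 ]
Multipliers (in order of application): m_{21} = 1/4, m_{31} = -7/8, m_{41} = 3/8, m_{32} = -3/7, m_{42} = -1, m_{43} = 91/229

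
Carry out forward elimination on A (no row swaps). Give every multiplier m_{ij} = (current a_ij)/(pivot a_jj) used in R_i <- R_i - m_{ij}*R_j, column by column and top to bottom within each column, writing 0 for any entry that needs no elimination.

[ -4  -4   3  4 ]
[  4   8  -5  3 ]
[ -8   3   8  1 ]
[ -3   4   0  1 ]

multipliers: -1, 2, 3/4, 11/4, 7/4, 1/6

Forward elimination:
R2 <- R2 - (-1)*R1:  [  0   4  -2   7 ]
R3 <- R3 - (2)*R1:  [  0  11   2  -7 ]
R4 <- R4 - (3/4)*R1:  [    0     7  -9/4    -2 ]
R3 <- R3 - (11/4)*R2:  [      0       0    15/2  -105/4 ]
R4 <- R4 - (7/4)*R2:  [     0      0    5/4  -57/4 ]
R4 <- R4 - (1/6)*R3:  [     0      0      0  -79/8 ]
Multipliers (in order of application): m_{21} = -1, m_{31} = 2, m_{41} = 3/4, m_{32} = 11/4, m_{42} = 7/4, m_{43} = 1/6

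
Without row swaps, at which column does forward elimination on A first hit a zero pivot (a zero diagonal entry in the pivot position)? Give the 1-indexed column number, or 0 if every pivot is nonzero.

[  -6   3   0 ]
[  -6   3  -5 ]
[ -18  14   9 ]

Naive forward elimination:
R2 <- R2 - (1)*R1:  [  0   0  -5 ]
R3 <- R3 - (3)*R1:  [ 0  5  9 ]
Matrix at this point:
[ -6  3   0 ]
[  0  0  -5 ]
[  0  5   9 ]
Pivot entry (2,2) is zero but row 3 has 5 in column 2 -> naive elimination stops; a row interchange (e.g. R2 <-> R3) would be required here.

first zero-pivot column = 2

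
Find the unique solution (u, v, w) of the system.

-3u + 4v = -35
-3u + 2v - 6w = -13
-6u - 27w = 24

(5, -5, -2)

Forward elimination on [A|b]:
R2 <- R2 - (1)*R1:  [  0  -2  -6  22 ]
R3 <- R3 - (2)*R1:  [   0   -8  -27   94 ]
R3 <- R3 - (4)*R2:  [  0   0  -3   6 ]
Row echelon form:
[ -3   4   0  |  -35 ]
[  0  -2  -6  |   22 ]
[  0   0  -3  |    6 ]
Back-substitution:
w = (6) / -3 = -2
v = (22 - (-6)*(-2)) / -2 = -5
u = (-35 - (4)*(-5)) / -3 = 5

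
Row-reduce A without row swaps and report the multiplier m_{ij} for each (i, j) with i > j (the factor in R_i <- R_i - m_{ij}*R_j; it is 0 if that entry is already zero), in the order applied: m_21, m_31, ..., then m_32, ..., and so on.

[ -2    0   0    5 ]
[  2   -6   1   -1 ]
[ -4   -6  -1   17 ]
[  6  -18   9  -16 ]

multipliers: -1, 2, -3, 1, 3, -3

Forward elimination:
R2 <- R2 - (-1)*R1:  [  0  -6   1   4 ]
R3 <- R3 - (2)*R1:  [  0  -6  -1   7 ]
R4 <- R4 - (-3)*R1:  [   0  -18    9   -1 ]
R3 <- R3 - (1)*R2:  [  0   0  -2   3 ]
R4 <- R4 - (3)*R2:  [   0    0    6  -13 ]
R4 <- R4 - (-3)*R3:  [  0   0   0  -4 ]
Multipliers (in order of application): m_{21} = -1, m_{31} = 2, m_{41} = -3, m_{32} = 1, m_{42} = 3, m_{43} = -3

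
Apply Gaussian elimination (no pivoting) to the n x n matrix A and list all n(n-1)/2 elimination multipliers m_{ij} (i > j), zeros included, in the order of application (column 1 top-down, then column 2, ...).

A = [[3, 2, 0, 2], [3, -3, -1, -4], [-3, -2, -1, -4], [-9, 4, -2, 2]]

Forward elimination:
R2 <- R2 - (1)*R1:  [  0  -5  -1  -6 ]
R3 <- R3 - (-1)*R1:  [  0   0  -1  -2 ]
R4 <- R4 - (-3)*R1:  [  0  10  -2   8 ]
R3: entry in column 2 is already 0 -> m_{32} = 0 (no row operation needed)
R4 <- R4 - (-2)*R2:  [  0   0  -4  -4 ]
R4 <- R4 - (4)*R3:  [ 0  0  0  4 ]
Multipliers (in order of application): m_{21} = 1, m_{31} = -1, m_{41} = -3, m_{32} = 0, m_{42} = -2, m_{43} = 4

multipliers: 1, -1, -3, 0, -2, 4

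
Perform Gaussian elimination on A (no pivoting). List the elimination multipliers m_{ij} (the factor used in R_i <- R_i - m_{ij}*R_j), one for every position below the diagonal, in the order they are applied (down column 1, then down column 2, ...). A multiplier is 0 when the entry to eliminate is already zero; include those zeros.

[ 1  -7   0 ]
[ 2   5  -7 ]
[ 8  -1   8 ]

Forward elimination:
R2 <- R2 - (2)*R1:  [  0  19  -7 ]
R3 <- R3 - (8)*R1:  [  0  55   8 ]
R3 <- R3 - (55/19)*R2:  [      0       0  537/19 ]
Multipliers (in order of application): m_{21} = 2, m_{31} = 8, m_{32} = 55/19

multipliers: 2, 8, 55/19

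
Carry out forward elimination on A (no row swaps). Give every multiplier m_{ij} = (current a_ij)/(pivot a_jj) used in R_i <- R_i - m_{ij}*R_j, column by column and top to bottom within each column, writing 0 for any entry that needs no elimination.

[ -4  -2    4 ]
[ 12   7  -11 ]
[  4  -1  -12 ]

multipliers: -3, -1, -3

Forward elimination:
R2 <- R2 - (-3)*R1:  [ 0  1  1 ]
R3 <- R3 - (-1)*R1:  [  0  -3  -8 ]
R3 <- R3 - (-3)*R2:  [  0   0  -5 ]
Multipliers (in order of application): m_{21} = -3, m_{31} = -1, m_{32} = -3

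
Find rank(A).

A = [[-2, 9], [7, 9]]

rank(A) = 2

Row reduction:
R2 <- R2 - (-7/2)*R1:  [    0  81/2 ]
Row echelon form:
[ -2     9 ]
[  0  81/2 ]
Nonzero rows / pivot columns: 2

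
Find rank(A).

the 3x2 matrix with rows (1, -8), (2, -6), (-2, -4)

Row reduction:
R2 <- R2 - (2)*R1:  [  0  10 ]
R3 <- R3 - (-2)*R1:  [   0  -20 ]
R3 <- R3 - (-2)*R2:  [ 0  0 ]
Row echelon form:
[ 1  -8 ]
[ 0  10 ]
[ 0   0 ]
Nonzero rows / pivot columns: 2

rank(A) = 2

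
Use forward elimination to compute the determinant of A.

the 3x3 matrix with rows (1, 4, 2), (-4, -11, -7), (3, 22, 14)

det(A) = 30

Forward elimination:
R2 <- R2 - (-4)*R1:  [ 0  5  1 ]
R3 <- R3 - (3)*R1:  [  0  10   8 ]
R3 <- R3 - (2)*R2:  [ 0  0  6 ]
Upper-triangular form:
[ 1  4  2 ]
[ 0  5  1 ]
[ 0  0  6 ]
det(A) = (-1)^0 * (1) * (5) * (6) = 30  (0 row swaps -> sign +1)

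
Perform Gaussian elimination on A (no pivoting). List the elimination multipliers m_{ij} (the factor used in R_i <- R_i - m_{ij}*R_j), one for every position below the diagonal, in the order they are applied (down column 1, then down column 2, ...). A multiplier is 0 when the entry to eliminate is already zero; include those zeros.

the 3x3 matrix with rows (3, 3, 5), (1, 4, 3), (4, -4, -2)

Forward elimination:
R2 <- R2 - (1/3)*R1:  [   0    3  4/3 ]
R3 <- R3 - (4/3)*R1:  [     0     -8  -26/3 ]
R3 <- R3 - (-8/3)*R2:  [     0      0  -46/9 ]
Multipliers (in order of application): m_{21} = 1/3, m_{31} = 4/3, m_{32} = -8/3

multipliers: 1/3, 4/3, -8/3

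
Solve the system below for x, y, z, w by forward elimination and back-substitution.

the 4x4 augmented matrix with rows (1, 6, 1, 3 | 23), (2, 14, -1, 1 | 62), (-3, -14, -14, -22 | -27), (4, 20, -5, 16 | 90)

(-5, 5, -2, 0)

Forward elimination on [A|b]:
R2 <- R2 - (2)*R1:  [  0   2  -3  -5  16 ]
R3 <- R3 - (-3)*R1:  [   0    4  -11  -13   42 ]
R4 <- R4 - (4)*R1:  [  0  -4  -9   4  -2 ]
R3 <- R3 - (2)*R2:  [  0   0  -5  -3  10 ]
R4 <- R4 - (-2)*R2:  [   0    0  -15   -6   30 ]
R4 <- R4 - (3)*R3:  [ 0  0  0  3  0 ]
Row echelon form:
[ 1  6   1   3  |  23 ]
[ 0  2  -3  -5  |  16 ]
[ 0  0  -5  -3  |  10 ]
[ 0  0   0   3  |   0 ]
Back-substitution:
w = (0) / 3 = 0
z = (10 - (-3)*(0)) / -5 = -2
y = (16 - (-3)*(-2) - (-5)*(0)) / 2 = 5
x = (23 - (6)*(5) - (1)*(-2) - (3)*(0)) / 1 = -5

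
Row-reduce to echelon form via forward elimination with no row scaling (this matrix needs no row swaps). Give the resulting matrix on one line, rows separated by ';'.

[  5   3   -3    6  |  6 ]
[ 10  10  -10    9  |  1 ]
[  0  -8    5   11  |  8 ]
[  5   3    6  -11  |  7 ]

Forward elimination:
R2 <- R2 - (2)*R1:  [   0    4   -4   -3  -11 ]
R4 <- R4 - (1)*R1:  [   0    0    9  -17    1 ]
R3 <- R3 - (-2)*R2:  [   0    0   -3    5  -14 ]
R4 <- R4 - (-3)*R3:  [   0    0    0   -2  -41 ]
Row echelon form:
[ 5  3  -3   6  |    6 ]
[ 0  4  -4  -3  |  -11 ]
[ 0  0  -3   5  |  -14 ]
[ 0  0   0  -2  |  -41 ]

REF = [5 3 -3 6 6; 0 4 -4 -3 -11; 0 0 -3 5 -14; 0 0 0 -2 -41]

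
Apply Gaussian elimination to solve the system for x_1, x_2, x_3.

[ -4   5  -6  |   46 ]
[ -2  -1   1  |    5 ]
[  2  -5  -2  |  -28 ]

(-5, 4, -1)

Forward elimination on [A|b]:
R2 <- R2 - (1/2)*R1:  [    0  -7/2     4   -18 ]
R3 <- R3 - (-1/2)*R1:  [    0  -5/2    -5    -5 ]
R3 <- R3 - (5/7)*R2:  [     0      0  -55/7   55/7 ]
Row echelon form:
[ -4     5     -6  |    46 ]
[  0  -7/2      4  |   -18 ]
[  0     0  -55/7  |  55/7 ]
Back-substitution:
x_3 = (55/7) / (-55/7) = -1
x_2 = (-18 - (4)*(-1)) / (-7/2) = 4
x_1 = (46 - (5)*(4) - (-6)*(-1)) / -4 = -5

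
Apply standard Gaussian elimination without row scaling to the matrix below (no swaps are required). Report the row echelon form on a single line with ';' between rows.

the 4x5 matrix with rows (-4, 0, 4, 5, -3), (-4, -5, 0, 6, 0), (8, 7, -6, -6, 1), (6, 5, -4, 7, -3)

Forward elimination:
R2 <- R2 - (1)*R1:  [  0  -5  -4   1   3 ]
R3 <- R3 - (-2)*R1:  [  0   7   2   4  -5 ]
R4 <- R4 - (-3/2)*R1:  [     0      5      2   29/2  -15/2 ]
R3 <- R3 - (-7/5)*R2:  [     0      0  -18/5   27/5   -4/5 ]
R4 <- R4 - (-1)*R2:  [    0     0    -2  31/2  -9/2 ]
R4 <- R4 - (5/9)*R3:  [      0       0       0    25/2  -73/18 ]
Row echelon form:
[ -4   0      4     5      -3 ]
[  0  -5     -4     1       3 ]
[  0   0  -18/5  27/5    -4/5 ]
[  0   0      0  25/2  -73/18 ]

REF = [-4 0 4 5 -3; 0 -5 -4 1 3; 0 0 -18/5 27/5 -4/5; 0 0 0 25/2 -73/18]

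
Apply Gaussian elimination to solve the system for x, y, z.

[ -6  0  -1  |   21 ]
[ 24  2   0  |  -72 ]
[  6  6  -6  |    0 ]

(-3, 0, -3)

Forward elimination on [A|b]:
R2 <- R2 - (-4)*R1:  [  0   2  -4  12 ]
R3 <- R3 - (-1)*R1:  [  0   6  -7  21 ]
R3 <- R3 - (3)*R2:  [   0    0    5  -15 ]
Row echelon form:
[ -6  0  -1  |   21 ]
[  0  2  -4  |   12 ]
[  0  0   5  |  -15 ]
Back-substitution:
z = (-15) / 5 = -3
y = (12 - (-4)*(-3)) / 2 = 0
x = (21 - (-1)*(-3)) / -6 = -3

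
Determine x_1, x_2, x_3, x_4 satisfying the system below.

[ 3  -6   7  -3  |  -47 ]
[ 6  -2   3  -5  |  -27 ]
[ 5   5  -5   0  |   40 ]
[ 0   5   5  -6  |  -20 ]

(2, 4, -2, 5)

Forward elimination on [A|b]:
R2 <- R2 - (2)*R1:  [   0   10  -11    1   67 ]
R3 <- R3 - (5/3)*R1:  [     0     15  -50/3      5  355/3 ]
R3 <- R3 - (3/2)*R2:  [     0      0   -1/6    7/2  107/6 ]
R4 <- R4 - (1/2)*R2:  [      0       0    21/2   -13/2  -107/2 ]
R4 <- R4 - (-63)*R3:  [    0     0     0   214  1070 ]
Row echelon form:
[ 3  -6     7   -3  |    -47 ]
[ 0  10   -11    1  |     67 ]
[ 0   0  -1/6  7/2  |  107/6 ]
[ 0   0     0  214  |   1070 ]
Back-substitution:
x_4 = (1070) / 214 = 5
x_3 = (107/6 - (7/2)*(5)) / (-1/6) = -2
x_2 = (67 - (-11)*(-2) - (1)*(5)) / 10 = 4
x_1 = (-47 - (-6)*(4) - (7)*(-2) - (-3)*(5)) / 3 = 2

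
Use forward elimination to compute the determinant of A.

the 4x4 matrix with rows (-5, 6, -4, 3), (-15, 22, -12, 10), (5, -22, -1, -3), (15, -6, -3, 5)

det(A) = -100

Forward elimination:
R2 <- R2 - (3)*R1:  [ 0  4  0  1 ]
R3 <- R3 - (-1)*R1:  [   0  -16   -5    0 ]
R4 <- R4 - (-3)*R1:  [   0   12  -15   14 ]
R3 <- R3 - (-4)*R2:  [  0   0  -5   4 ]
R4 <- R4 - (3)*R2:  [   0    0  -15   11 ]
R4 <- R4 - (3)*R3:  [  0   0   0  -1 ]
Upper-triangular form:
[ -5  6  -4   3 ]
[  0  4   0   1 ]
[  0  0  -5   4 ]
[  0  0   0  -1 ]
det(A) = (-1)^0 * (-5) * (4) * (-5) * (-1) = -100  (0 row swaps -> sign +1)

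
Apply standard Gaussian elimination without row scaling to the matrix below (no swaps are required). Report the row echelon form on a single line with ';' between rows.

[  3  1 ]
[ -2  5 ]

REF = [3 1; 0 17/3]

Forward elimination:
R2 <- R2 - (-2/3)*R1:  [    0  17/3 ]
Row echelon form:
[ 3     1 ]
[ 0  17/3 ]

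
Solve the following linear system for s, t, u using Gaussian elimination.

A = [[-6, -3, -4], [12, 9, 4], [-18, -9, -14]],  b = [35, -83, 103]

Forward elimination on [A|b]:
R2 <- R2 - (-2)*R1:  [   0    3   -4  -13 ]
R3 <- R3 - (3)*R1:  [  0   0  -2  -2 ]
Row echelon form:
[ -6  -3  -4  |   35 ]
[  0   3  -4  |  -13 ]
[  0   0  -2  |   -2 ]
Back-substitution:
u = (-2) / -2 = 1
t = (-13 - (-4)*(1)) / 3 = -3
s = (35 - (-3)*(-3) - (-4)*(1)) / -6 = -5

(-5, -3, 1)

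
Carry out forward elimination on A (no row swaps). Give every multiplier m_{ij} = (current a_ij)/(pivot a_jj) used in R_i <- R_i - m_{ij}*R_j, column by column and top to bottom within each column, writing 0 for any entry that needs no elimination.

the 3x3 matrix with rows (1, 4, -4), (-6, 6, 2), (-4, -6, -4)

multipliers: -6, -4, 1/3

Forward elimination:
R2 <- R2 - (-6)*R1:  [   0   30  -22 ]
R3 <- R3 - (-4)*R1:  [   0   10  -20 ]
R3 <- R3 - (1/3)*R2:  [     0      0  -38/3 ]
Multipliers (in order of application): m_{21} = -6, m_{31} = -4, m_{32} = 1/3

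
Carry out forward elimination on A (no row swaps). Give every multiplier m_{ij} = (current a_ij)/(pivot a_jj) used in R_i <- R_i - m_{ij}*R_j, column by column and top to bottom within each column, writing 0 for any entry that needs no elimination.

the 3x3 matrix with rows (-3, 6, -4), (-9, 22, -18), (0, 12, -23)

multipliers: 3, 0, 3

Forward elimination:
R2 <- R2 - (3)*R1:  [  0   4  -6 ]
R3: entry in column 1 is already 0 -> m_{31} = 0 (no row operation needed)
R3 <- R3 - (3)*R2:  [  0   0  -5 ]
Multipliers (in order of application): m_{21} = 3, m_{31} = 0, m_{32} = 3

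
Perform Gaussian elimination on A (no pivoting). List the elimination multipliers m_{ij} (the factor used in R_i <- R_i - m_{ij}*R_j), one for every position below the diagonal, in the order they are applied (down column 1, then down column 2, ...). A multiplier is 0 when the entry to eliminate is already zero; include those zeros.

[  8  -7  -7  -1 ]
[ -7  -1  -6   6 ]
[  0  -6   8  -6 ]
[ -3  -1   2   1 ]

Forward elimination:
R2 <- R2 - (-7/8)*R1:  [     0  -57/8  -97/8   41/8 ]
R3: entry in column 1 is already 0 -> m_{31} = 0 (no row operation needed)
R4 <- R4 - (-3/8)*R1:  [     0  -29/8   -5/8    5/8 ]
R3 <- R3 - (16/19)*R2:  [       0        0   346/19  -196/19 ]
R4 <- R4 - (29/57)*R2:  [       0        0   316/57  -113/57 ]
R4 <- R4 - (158/519)*R3:  [       0        0        0  601/519 ]
Multipliers (in order of application): m_{21} = -7/8, m_{31} = 0, m_{41} = -3/8, m_{32} = 16/19, m_{42} = 29/57, m_{43} = 158/519

multipliers: -7/8, 0, -3/8, 16/19, 29/57, 158/519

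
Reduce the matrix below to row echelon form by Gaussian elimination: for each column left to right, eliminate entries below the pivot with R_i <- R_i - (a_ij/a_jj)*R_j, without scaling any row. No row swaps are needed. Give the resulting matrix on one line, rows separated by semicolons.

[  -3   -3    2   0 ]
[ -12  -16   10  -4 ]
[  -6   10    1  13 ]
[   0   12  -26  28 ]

Forward elimination:
R2 <- R2 - (4)*R1:  [  0  -4   2  -4 ]
R3 <- R3 - (2)*R1:  [  0  16  -3  13 ]
R3 <- R3 - (-4)*R2:  [  0   0   5  -3 ]
R4 <- R4 - (-3)*R2:  [   0    0  -20   16 ]
R4 <- R4 - (-4)*R3:  [ 0  0  0  4 ]
Row echelon form:
[ -3  -3  2   0 ]
[  0  -4  2  -4 ]
[  0   0  5  -3 ]
[  0   0  0   4 ]

REF = [-3 -3 2 0; 0 -4 2 -4; 0 0 5 -3; 0 0 0 4]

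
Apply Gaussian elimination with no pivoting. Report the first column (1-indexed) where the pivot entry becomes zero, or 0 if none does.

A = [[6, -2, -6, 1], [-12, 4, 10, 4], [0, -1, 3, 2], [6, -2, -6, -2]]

Naive forward elimination:
R2 <- R2 - (-2)*R1:  [  0   0  -2   6 ]
R4 <- R4 - (1)*R1:  [  0   0   0  -3 ]
Matrix at this point:
[ 6  -2  -6   1 ]
[ 0   0  -2   6 ]
[ 0  -1   3   2 ]
[ 0   0   0  -3 ]
Pivot entry (2,2) is zero but row 3 has -1 in column 2 -> naive elimination stops; a row interchange (e.g. R2 <-> R3) would be required here.

first zero-pivot column = 2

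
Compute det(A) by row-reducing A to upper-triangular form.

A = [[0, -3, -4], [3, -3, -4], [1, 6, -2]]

Forward elimination:
R1 <-> R2   (pivot in column 1 was zero)
[ 3  -3  -4 ]
[ 0  -3  -4 ]
[ 1   6  -2 ]
R3 <- R3 - (1/3)*R1:  [    0     7  -2/3 ]
R3 <- R3 - (-7/3)*R2:  [   0    0  -10 ]
Upper-triangular form:
[ 3  -3   -4 ]
[ 0  -3   -4 ]
[ 0   0  -10 ]
det(A) = (-1)^1 * (3) * (-3) * (-10) = -90  (1 row swap -> sign -1)

det(A) = -90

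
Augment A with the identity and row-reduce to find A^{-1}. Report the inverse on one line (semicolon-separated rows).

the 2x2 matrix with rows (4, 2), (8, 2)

Gauss-Jordan on [A | I]:
R1 <- (1/4)*R1:  [   1  1/2  |  1/4    0 ]
R2 <- R2 - (8)*R1:  [  0  -2  |  -2   1 ]
R2 <- (1/-2)*R2:  [    0     1  |     1  -1/2 ]
R1 <- R1 - (1/2)*R2:  [    1     0  |  -1/4   1/4 ]
Right block of [I | A^{-1}] is the inverse:
[ -1/4   1/4 ]
[    1  -1/2 ]

inverse = [-1/4 1/4; 1 -1/2]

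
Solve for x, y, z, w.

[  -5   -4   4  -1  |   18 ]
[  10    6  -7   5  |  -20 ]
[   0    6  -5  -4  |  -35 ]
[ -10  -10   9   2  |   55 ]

(-1, -3, 1, 3)

Forward elimination on [A|b]:
R2 <- R2 - (-2)*R1:  [  0  -2   1   3  16 ]
R4 <- R4 - (2)*R1:  [  0  -2   1   4  19 ]
R3 <- R3 - (-3)*R2:  [  0   0  -2   5  13 ]
R4 <- R4 - (1)*R2:  [ 0  0  0  1  3 ]
Row echelon form:
[ -5  -4   4  -1  |  18 ]
[  0  -2   1   3  |  16 ]
[  0   0  -2   5  |  13 ]
[  0   0   0   1  |   3 ]
Back-substitution:
w = (3) / 1 = 3
z = (13 - (5)*(3)) / -2 = 1
y = (16 - (1)*(1) - (3)*(3)) / -2 = -3
x = (18 - (-4)*(-3) - (4)*(1) - (-1)*(3)) / -5 = -1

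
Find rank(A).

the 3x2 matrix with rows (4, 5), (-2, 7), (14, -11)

Row reduction:
R2 <- R2 - (-1/2)*R1:  [    0  19/2 ]
R3 <- R3 - (7/2)*R1:  [     0  -57/2 ]
R3 <- R3 - (-3)*R2:  [ 0  0 ]
Row echelon form:
[ 4     5 ]
[ 0  19/2 ]
[ 0     0 ]
Nonzero rows / pivot columns: 2

rank(A) = 2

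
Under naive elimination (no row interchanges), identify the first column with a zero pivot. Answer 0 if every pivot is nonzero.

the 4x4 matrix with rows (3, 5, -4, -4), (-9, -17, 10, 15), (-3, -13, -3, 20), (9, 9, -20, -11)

Naive forward elimination:
R2 <- R2 - (-3)*R1:  [  0  -2  -2   3 ]
R3 <- R3 - (-1)*R1:  [  0  -8  -7  16 ]
R4 <- R4 - (3)*R1:  [  0  -6  -8   1 ]
R3 <- R3 - (4)*R2:  [ 0  0  1  4 ]
R4 <- R4 - (3)*R2:  [  0   0  -2  -8 ]
R4 <- R4 - (-2)*R3:  [ 0  0  0  0 ]
Matrix at this point:
[ 3   5  -4  -4 ]
[ 0  -2  -2   3 ]
[ 0   0   1   4 ]
[ 0   0   0   0 ]
Pivot entry (4,4) in the last row is zero and there are no rows below to swap with -> zero pivot in column 4 (A is singular).

first zero-pivot column = 4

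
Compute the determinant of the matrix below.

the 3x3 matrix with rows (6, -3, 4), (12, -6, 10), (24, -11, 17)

Forward elimination:
R2 <- R2 - (2)*R1:  [ 0  0  2 ]
R3 <- R3 - (4)*R1:  [ 0  1  1 ]
R2 <-> R3   (pivot in column 2 was zero)
[ 6  -3  4 ]
[ 0   1  1 ]
[ 0   0  2 ]
Upper-triangular form:
[ 6  -3  4 ]
[ 0   1  1 ]
[ 0   0  2 ]
det(A) = (-1)^1 * (6) * (1) * (2) = -12  (1 row swap -> sign -1)

det(A) = -12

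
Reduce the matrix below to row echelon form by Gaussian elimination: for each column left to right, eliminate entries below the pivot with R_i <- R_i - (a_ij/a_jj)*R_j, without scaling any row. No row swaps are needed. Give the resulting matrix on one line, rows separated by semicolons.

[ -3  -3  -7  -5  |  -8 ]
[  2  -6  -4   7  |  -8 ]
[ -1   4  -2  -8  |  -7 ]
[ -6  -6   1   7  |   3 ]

REF = [-3 -3 -7 -5 -8; 0 -8 -26/3 11/3 -40/3; 0 0 -61/12 -97/24 -38/3; 0 0 0 619/122 -1121/61]

Forward elimination:
R2 <- R2 - (-2/3)*R1:  [     0     -8  -26/3   11/3  -40/3 ]
R3 <- R3 - (1/3)*R1:  [     0      5    1/3  -19/3  -13/3 ]
R4 <- R4 - (2)*R1:  [  0   0  15  17  19 ]
R3 <- R3 - (-5/8)*R2:  [      0       0  -61/12  -97/24   -38/3 ]
R4 <- R4 - (-180/61)*R3:  [        0         0         0   619/122  -1121/61 ]
Row echelon form:
[ -3  -3      -7       -5  |        -8 ]
[  0  -8   -26/3     11/3  |     -40/3 ]
[  0   0  -61/12   -97/24  |     -38/3 ]
[  0   0       0  619/122  |  -1121/61 ]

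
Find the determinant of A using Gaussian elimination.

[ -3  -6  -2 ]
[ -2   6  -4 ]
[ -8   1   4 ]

det(A) = -416

Forward elimination:
R2 <- R2 - (2/3)*R1:  [    0    10  -8/3 ]
R3 <- R3 - (8/3)*R1:  [    0    17  28/3 ]
R3 <- R3 - (17/10)*R2:  [      0       0  208/15 ]
Upper-triangular form:
[ -3  -6      -2 ]
[  0  10    -8/3 ]
[  0   0  208/15 ]
det(A) = (-1)^0 * (-3) * (10) * (208/15) = -416  (0 row swaps -> sign +1)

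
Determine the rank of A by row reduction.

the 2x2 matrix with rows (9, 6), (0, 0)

Row reduction:
Row echelon form:
[ 9  6 ]
[ 0  0 ]
Nonzero rows / pivot columns: 1

rank(A) = 1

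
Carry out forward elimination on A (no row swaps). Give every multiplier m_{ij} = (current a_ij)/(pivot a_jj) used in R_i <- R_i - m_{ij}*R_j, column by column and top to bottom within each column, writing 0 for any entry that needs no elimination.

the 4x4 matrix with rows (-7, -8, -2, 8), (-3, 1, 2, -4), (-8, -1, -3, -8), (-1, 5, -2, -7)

Forward elimination:
R2 <- R2 - (3/7)*R1:  [     0   31/7   20/7  -52/7 ]
R3 <- R3 - (8/7)*R1:  [      0    57/7    -5/7  -120/7 ]
R4 <- R4 - (1/7)*R1:  [     0   43/7  -12/7  -57/7 ]
R3 <- R3 - (57/31)*R2:  [       0        0  -185/31  -108/31 ]
R4 <- R4 - (43/31)*R2:  [       0        0  -176/31    67/31 ]
R4 <- R4 - (176/185)*R3:  [        0         0         0  1013/185 ]
Multipliers (in order of application): m_{21} = 3/7, m_{31} = 8/7, m_{41} = 1/7, m_{32} = 57/31, m_{42} = 43/31, m_{43} = 176/185

multipliers: 3/7, 8/7, 1/7, 57/31, 43/31, 176/185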